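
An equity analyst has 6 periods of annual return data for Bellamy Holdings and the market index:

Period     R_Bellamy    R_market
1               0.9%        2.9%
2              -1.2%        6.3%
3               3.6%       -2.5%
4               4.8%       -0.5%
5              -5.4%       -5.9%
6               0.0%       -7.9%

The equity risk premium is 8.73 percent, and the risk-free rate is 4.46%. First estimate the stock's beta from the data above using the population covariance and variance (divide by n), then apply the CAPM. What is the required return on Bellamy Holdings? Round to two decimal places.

5.62%

Mean R_i = (0.9 − 1.2 + 3.6 + 4.8 − 5.4 + 0.0) / 6 = 0.4500%
Mean R_m = (2.9 + 6.3 − 2.5 − 0.5 − 5.9 − 7.9) / 6 = -1.2667%
Σ(R_i − R̄_i)(R_m − R̄_m) = 18.9300  ⇒  Cov = 18.9300 / 6 = 3.1550
Σ(R_m − R̄_m)² = 142.1933  ⇒  Var(R_m) = 142.1933 / 6 = 23.6989
β = Cov / Var(R_m) = 3.1550 / 23.6989 = 0.1331
E(R) = R_f + β × MRP = 4.46% + 0.1331 × 8.73% = 5.62%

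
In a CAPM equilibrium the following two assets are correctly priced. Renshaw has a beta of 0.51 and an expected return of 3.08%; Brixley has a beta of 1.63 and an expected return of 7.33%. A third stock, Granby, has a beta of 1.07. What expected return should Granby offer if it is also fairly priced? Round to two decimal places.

MRP (SML slope) = (7.33% − 3.08%) / (1.63 − 0.51) = 4.25% / 1.12 = 3.7946%
R_f (intercept) = 3.08% − 0.51 × 3.7946% = 1.1448%
E(R_Granby) = R_f + β × MRP = 1.1448% + 1.07 × 3.7946% = 5.21%

5.21%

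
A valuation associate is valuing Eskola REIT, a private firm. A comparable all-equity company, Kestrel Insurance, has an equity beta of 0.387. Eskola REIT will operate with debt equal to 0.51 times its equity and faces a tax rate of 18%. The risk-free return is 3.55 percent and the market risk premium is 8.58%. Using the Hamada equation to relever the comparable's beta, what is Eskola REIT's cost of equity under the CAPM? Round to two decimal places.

β_L = β_U × [1 + (1 − t)(D/E)] = 0.387 × [1 + (1 − 0.18) × 0.51]
    = 0.387 × [1 + 0.82 × 0.51] = 0.387 × 1.4182 = 0.5488
E(R) = R_f + β_L × MRP = 3.55% + 0.5488 × 8.58% = 8.26%

8.26%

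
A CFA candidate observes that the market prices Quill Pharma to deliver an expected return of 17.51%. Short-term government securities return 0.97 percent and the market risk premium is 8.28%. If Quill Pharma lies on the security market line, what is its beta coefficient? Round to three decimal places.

β = (E(R) − R_f) / MRP = (17.51% − 0.97%) / 8.28% = 16.54% / 8.28% = 1.998

1.998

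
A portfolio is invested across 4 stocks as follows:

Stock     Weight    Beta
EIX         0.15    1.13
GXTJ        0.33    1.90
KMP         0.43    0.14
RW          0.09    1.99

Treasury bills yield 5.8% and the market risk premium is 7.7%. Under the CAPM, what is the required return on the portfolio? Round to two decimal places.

β_P = Σ w_i β_i = 0.15×1.13 + 0.33×1.90 + 0.43×0.14 + 0.09×1.99 = 1.0358
E(R_P) = R_f + β_P × MRP = 5.8% + 1.0358 × 7.7% = 13.78%

13.78%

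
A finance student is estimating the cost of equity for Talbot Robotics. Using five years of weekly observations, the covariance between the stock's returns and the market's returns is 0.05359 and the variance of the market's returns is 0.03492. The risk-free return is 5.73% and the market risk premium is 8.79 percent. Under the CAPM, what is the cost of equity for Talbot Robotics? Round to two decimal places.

19.22%

β = Cov(R_i, R_m) / Var(R_m) = 0.05359 / 0.03492 = 1.5347
E(R) = R_f + β × MRP = 5.73% + 1.5347 × 8.79% = 19.22%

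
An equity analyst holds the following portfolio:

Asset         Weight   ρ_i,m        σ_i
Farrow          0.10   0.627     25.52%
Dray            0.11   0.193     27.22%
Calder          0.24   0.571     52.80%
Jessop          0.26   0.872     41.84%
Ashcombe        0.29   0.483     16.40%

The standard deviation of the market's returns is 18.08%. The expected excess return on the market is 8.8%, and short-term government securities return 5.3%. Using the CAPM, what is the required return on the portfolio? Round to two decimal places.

15.62%

β_Farrow = 0.627 × 25.52% / 18.08% = 0.8850
β_Dray = 0.193 × 27.22% / 18.08% = 0.2906
β_Calder = 0.571 × 52.80% / 18.08% = 1.6675
β_Jessop = 0.872 × 41.84% / 18.08% = 2.0179
β_Ashcombe = 0.483 × 16.40% / 18.08% = 0.4381
β_P = Σ w_i β_i = 0.10×0.8850 + 0.11×0.2906 + 0.24×1.6675 + 0.26×2.0179 + 0.29×0.4381 = 1.1724
E(R_P) = R_f + β_P × MRP = 5.3% + 1.1724 × 8.8% = 15.62%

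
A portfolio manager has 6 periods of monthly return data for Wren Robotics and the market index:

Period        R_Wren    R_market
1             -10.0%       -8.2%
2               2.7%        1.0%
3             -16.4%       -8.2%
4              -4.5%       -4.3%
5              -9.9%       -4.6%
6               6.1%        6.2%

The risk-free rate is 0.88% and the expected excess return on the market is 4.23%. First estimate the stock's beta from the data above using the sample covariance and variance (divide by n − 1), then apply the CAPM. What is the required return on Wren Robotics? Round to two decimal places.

Mean R_i = (-10.0 + 2.7 − 16.4 − 4.5 − 9.9 + 6.1) / 6 = -5.3333%
Mean R_m = (-8.2 + 1.0 − 8.2 − 4.3 − 4.6 + 6.2) / 6 = -3.0167%
Σ(R_i − R̄_i)(R_m − R̄_m) = 225.3567  ⇒  Cov = 225.3567 / 5 = 45.0713
Σ(R_m − R̄_m)² = 158.9683  ⇒  Var(R_m) = 158.9683 / 5 = 31.7937
β = Cov / Var(R_m) = 45.0713 / 31.7937 = 1.4176
E(R) = R_f + β × MRP = 0.88% + 1.4176 × 4.23% = 6.88%

6.88%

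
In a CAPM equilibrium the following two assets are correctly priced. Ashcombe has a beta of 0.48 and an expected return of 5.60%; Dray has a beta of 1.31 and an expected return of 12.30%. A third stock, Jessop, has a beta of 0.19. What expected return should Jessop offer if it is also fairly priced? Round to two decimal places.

3.26%

MRP (SML slope) = (12.30% − 5.60%) / (1.31 − 0.48) = 6.70% / 0.83 = 8.0723%
R_f (intercept) = 5.60% − 0.48 × 8.0723% = 1.7253%
E(R_Jessop) = R_f + β × MRP = 1.7253% + 0.19 × 8.0723% = 3.26%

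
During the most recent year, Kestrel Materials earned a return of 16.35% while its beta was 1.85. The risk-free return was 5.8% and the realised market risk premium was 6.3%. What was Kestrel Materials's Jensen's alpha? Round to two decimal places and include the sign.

-1.11%

CAPM benchmark = R_f + β(R_m − R_f) = 5.8% + 1.85 × 6.3% = 17.4550%
α = actual − benchmark = 16.35% − 17.4550% = -1.11%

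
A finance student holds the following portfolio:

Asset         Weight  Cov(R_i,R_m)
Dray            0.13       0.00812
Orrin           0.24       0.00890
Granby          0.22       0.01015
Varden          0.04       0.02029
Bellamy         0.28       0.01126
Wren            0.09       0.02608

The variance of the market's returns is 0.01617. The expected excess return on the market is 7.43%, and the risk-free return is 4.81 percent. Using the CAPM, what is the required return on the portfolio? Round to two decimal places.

β_Dray = 0.00812 / 0.01617 = 0.5022
β_Orrin = 0.00890 / 0.01617 = 0.5504
β_Granby = 0.01015 / 0.01617 = 0.6277
β_Varden = 0.02029 / 0.01617 = 1.2548
β_Bellamy = 0.01126 / 0.01617 = 0.6964
β_Wren = 0.02608 / 0.01617 = 1.6129
β_P = Σ w_i β_i = 0.13×0.5022 + 0.24×0.5504 + 0.22×0.6277 + 0.04×1.2548 + 0.28×0.6964 + 0.09×1.6129 = 0.7258
E(R_P) = R_f + β_P × MRP = 4.81% + 0.7258 × 7.43% = 10.20%

10.20%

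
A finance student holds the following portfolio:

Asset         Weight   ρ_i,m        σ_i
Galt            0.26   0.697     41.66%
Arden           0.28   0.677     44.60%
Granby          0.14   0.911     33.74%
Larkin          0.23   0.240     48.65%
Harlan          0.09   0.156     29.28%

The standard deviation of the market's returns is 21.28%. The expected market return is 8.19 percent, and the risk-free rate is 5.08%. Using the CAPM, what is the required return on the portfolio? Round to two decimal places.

β_Galt = 0.697 × 41.66% / 21.28% = 1.3645
β_Arden = 0.677 × 44.60% / 21.28% = 1.4189
β_Granby = 0.911 × 33.74% / 21.28% = 1.4444
β_Larkin = 0.240 × 48.65% / 21.28% = 0.5487
β_Harlan = 0.156 × 29.28% / 21.28% = 0.2146
β_P = Σ w_i β_i = 0.26×1.3645 + 0.28×1.4189 + 0.14×1.4444 + 0.23×0.5487 + 0.09×0.2146 = 1.0998
MRP = 8.19% − 5.08% = 3.11%
E(R_P) = R_f + β_P × MRP = 5.08% + 1.0998 × 3.11% = 8.50%

8.50%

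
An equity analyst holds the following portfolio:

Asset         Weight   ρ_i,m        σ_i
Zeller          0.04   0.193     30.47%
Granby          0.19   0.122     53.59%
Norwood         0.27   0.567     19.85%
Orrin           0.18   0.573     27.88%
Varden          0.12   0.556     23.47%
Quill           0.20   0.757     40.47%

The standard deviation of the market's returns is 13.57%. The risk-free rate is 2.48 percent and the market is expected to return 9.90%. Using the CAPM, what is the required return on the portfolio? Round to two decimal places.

10.73%

β_Zeller = 0.193 × 30.47% / 13.57% = 0.4334
β_Granby = 0.122 × 53.59% / 13.57% = 0.4818
β_Norwood = 0.567 × 19.85% / 13.57% = 0.8294
β_Orrin = 0.573 × 27.88% / 13.57% = 1.1772
β_Varden = 0.556 × 23.47% / 13.57% = 0.9616
β_Quill = 0.757 × 40.47% / 13.57% = 2.2576
β_P = Σ w_i β_i = 0.04×0.4334 + 0.19×0.4818 + 0.27×0.8294 + 0.18×1.1772 + 0.12×0.9616 + 0.20×2.2576 = 1.1116
MRP = 9.90% − 2.48% = 7.42%
E(R_P) = R_f + β_P × MRP = 2.48% + 1.1116 × 7.42% = 10.73%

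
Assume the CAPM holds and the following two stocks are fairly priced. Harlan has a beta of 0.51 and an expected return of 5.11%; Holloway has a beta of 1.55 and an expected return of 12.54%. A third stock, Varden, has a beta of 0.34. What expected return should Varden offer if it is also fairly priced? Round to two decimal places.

MRP (SML slope) = (12.54% − 5.11%) / (1.55 − 0.51) = 7.43% / 1.04 = 7.1442%
R_f (intercept) = 5.11% − 0.51 × 7.1442% = 1.4665%
E(R_Varden) = R_f + β × MRP = 1.4665% + 0.34 × 7.1442% = 3.90%

3.90%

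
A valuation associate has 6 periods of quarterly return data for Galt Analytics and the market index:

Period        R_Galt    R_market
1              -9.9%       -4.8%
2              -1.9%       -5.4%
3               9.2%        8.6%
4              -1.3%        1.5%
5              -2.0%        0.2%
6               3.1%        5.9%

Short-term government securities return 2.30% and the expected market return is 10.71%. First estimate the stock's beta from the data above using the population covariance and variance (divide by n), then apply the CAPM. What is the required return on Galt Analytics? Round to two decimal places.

Mean R_i = (-9.9 − 1.9 + 9.2 − 1.3 − 2.0 + 3.1) / 6 = -0.4667%
Mean R_m = (-4.8 − 5.4 + 8.6 + 1.5 + 0.2 + 5.9) / 6 = 1.0000%
Σ(R_i − R̄_i)(R_m − R̄_m) = 155.6400  ⇒  Cov = 155.6400 / 6 = 25.9400
Σ(R_m − R̄_m)² = 157.2600  ⇒  Var(R_m) = 157.2600 / 6 = 26.2100
β = Cov / Var(R_m) = 25.9400 / 26.2100 = 0.9897
MRP = 10.71% − 2.30% = 8.41%
E(R) = R_f + β × MRP = 2.30% + 0.9897 × 8.41% = 10.62%

10.62%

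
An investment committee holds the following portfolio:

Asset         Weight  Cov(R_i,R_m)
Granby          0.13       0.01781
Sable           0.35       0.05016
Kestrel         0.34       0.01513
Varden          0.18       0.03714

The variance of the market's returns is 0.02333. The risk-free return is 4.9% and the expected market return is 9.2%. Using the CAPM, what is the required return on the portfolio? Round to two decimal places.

10.74%

β_Granby = 0.01781 / 0.02333 = 0.7634
β_Sable = 0.05016 / 0.02333 = 2.1500
β_Kestrel = 0.01513 / 0.02333 = 0.6485
β_Varden = 0.03714 / 0.02333 = 1.5919
β_P = Σ w_i β_i = 0.13×0.7634 + 0.35×2.1500 + 0.34×0.6485 + 0.18×1.5919 = 1.3588
MRP = 9.2% − 4.9% = 4.30%
E(R_P) = R_f + β_P × MRP = 4.9% + 1.3588 × 4.3% = 10.74%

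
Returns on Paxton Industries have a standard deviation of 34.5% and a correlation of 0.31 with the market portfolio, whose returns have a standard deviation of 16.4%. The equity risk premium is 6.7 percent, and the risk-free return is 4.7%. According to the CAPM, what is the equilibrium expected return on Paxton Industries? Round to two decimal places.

β = ρ × σ_i / σ_m = 0.31 × 34.5% / 16.4% = 0.6521
E(R) = 4.7% + 0.6521 × 6.7% = 9.07%

9.07%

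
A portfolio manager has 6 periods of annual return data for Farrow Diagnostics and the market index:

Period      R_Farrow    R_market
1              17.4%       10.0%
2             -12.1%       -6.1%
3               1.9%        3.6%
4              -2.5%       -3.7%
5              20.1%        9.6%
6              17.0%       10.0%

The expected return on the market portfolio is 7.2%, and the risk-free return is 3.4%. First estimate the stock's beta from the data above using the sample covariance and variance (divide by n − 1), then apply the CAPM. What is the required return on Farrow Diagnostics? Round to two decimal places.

Mean R_i = (17.4 − 12.1 + 1.9 − 2.5 + 20.1 + 17.0) / 6 = 6.9667%
Mean R_m = (10.0 − 6.1 + 3.6 − 3.7 + 9.6 + 10.0) / 6 = 3.9000%
Σ(R_i − R̄_i)(R_m − R̄_m) = 463.8400  ⇒  Cov = 463.8400 / 5 = 92.7680
Σ(R_m − R̄_m)² = 264.7600  ⇒  Var(R_m) = 264.7600 / 5 = 52.9520
β = Cov / Var(R_m) = 92.7680 / 52.9520 = 1.7519
MRP = 7.2% − 3.4% = 3.80%
E(R) = R_f + β × MRP = 3.4% + 1.7519 × 3.8% = 10.06%

10.06%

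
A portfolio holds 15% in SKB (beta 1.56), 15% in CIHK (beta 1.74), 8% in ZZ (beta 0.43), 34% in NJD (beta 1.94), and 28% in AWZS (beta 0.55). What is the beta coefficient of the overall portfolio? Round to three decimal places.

β_P = Σ w_i β_i = 0.15×1.56 + 0.15×1.74 + 0.08×0.43 + 0.34×1.94 + 0.28×0.55 = 1.3430

1.343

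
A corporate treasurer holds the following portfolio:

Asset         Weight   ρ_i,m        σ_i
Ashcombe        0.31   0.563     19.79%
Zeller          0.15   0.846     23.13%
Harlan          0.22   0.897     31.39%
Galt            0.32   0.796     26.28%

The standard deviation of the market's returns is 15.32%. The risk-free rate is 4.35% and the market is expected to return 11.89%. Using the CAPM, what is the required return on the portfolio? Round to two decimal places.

β_Ashcombe = 0.563 × 19.79% / 15.32% = 0.7273
β_Zeller = 0.846 × 23.13% / 15.32% = 1.2773
β_Harlan = 0.897 × 31.39% / 15.32% = 1.8379
β_Galt = 0.796 × 26.28% / 15.32% = 1.3655
β_P = Σ w_i β_i = 0.31×0.7273 + 0.15×1.2773 + 0.22×1.8379 + 0.32×1.3655 = 1.2584
MRP = 11.89% − 4.35% = 7.54%
E(R_P) = R_f + β_P × MRP = 4.35% + 1.2584 × 7.54% = 13.84%

13.84%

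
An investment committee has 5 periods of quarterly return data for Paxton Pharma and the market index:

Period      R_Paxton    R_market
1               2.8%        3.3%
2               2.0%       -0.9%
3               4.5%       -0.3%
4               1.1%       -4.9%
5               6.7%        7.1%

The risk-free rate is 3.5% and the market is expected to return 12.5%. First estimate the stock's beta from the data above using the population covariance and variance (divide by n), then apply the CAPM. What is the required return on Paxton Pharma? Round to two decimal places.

Mean R_i = (2.8 + 2.0 + 4.5 + 1.1 + 6.7) / 5 = 3.4200%
Mean R_m = (3.3 − 0.9 − 0.3 − 4.9 + 7.1) / 5 = 0.8600%
Σ(R_i − R̄_i)(R_m − R̄_m) = 33.5640  ⇒  Cov = 33.5640 / 5 = 6.7128
Σ(R_m − R̄_m)² = 82.5120  ⇒  Var(R_m) = 82.5120 / 5 = 16.5024
β = Cov / Var(R_m) = 6.7128 / 16.5024 = 0.4068
MRP = 12.5% − 3.5% = 9.00%
E(R) = R_f + β × MRP = 3.5% + 0.4068 × 9.0% = 7.16%

7.16%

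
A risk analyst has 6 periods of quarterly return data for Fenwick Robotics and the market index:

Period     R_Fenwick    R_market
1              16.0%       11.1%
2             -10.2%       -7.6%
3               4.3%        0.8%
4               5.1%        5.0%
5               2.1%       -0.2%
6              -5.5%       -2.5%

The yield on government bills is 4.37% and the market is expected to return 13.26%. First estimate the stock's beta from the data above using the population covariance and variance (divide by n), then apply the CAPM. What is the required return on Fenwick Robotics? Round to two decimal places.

16.67%

Mean R_i = (16.0 − 10.2 + 4.3 + 5.1 + 2.1 − 5.5) / 6 = 1.9667%
Mean R_m = (11.1 − 7.6 + 0.8 + 5.0 − 0.2 − 2.5) / 6 = 1.1000%
Σ(R_i − R̄_i)(R_m − R̄_m) = 284.4100  ⇒  Cov = 284.4100 / 6 = 47.4017
Σ(R_m − R̄_m)² = 205.6400  ⇒  Var(R_m) = 205.6400 / 6 = 34.2733
β = Cov / Var(R_m) = 47.4017 / 34.2733 = 1.3831
MRP = 13.26% − 4.37% = 8.89%
E(R) = R_f + β × MRP = 4.37% + 1.3831 × 8.89% = 16.67%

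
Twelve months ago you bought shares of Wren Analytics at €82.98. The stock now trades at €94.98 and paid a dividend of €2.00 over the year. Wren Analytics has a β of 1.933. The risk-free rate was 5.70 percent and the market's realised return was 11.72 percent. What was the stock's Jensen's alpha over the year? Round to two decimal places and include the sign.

-0.47%

Realised HPR = (P1 + D1 − P0) / P0 = (94.98 + 2.00 − 82.98) / 82.98 = 14.00 / 82.98 = 16.8715%
MRP = 11.72% − 5.70% = 6.02%
CAPM required = R_f + β·MRP = 5.70% + 1.933 × 6.02% = 17.33666%
α = realised − required = 16.8715% − 17.33666% = -0.47%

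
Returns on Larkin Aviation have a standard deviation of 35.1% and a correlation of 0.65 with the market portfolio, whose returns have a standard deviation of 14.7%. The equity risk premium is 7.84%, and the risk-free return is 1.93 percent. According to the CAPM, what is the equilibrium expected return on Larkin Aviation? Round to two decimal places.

14.10%

β = ρ × σ_i / σ_m = 0.65 × 35.1% / 14.7% = 1.5520
E(R) = 1.93% + 1.5520 × 7.84% = 14.10%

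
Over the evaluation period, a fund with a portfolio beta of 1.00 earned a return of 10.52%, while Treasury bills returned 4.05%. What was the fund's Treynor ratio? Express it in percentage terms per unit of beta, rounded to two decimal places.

Treynor = (R_P − R_f) / β_P = (10.52% − 4.05%) / 1.0000 = 6.47% / 1.0000 = 6.47%

6.47%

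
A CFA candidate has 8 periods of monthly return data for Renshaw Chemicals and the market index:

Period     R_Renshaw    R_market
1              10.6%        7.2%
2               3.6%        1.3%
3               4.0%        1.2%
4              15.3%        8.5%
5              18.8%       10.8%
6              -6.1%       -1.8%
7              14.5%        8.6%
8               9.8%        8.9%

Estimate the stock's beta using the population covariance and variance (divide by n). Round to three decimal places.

Mean R_i = (10.6 + 3.6 + 4.0 + 15.3 + 18.8 − 6.1 + 14.5 + 9.8) / 8 = 8.8125%
Mean R_m = (7.2 + 1.3 + 1.2 + 8.5 + 10.8 − 1.8 + 8.6 + 8.9) / 8 = 5.5875%
Σ(R_i − R̄_i)(R_m − R̄_m) = 247.8713  ⇒  Cov = 247.8713 / 8 = 30.9839
Σ(R_m − R̄_m)² = 150.5088  ⇒  Var(R_m) = 150.5088 / 8 = 18.8136
β = Cov / Var(R_m) = 30.9839 / 18.8136 = 1.6469

1.647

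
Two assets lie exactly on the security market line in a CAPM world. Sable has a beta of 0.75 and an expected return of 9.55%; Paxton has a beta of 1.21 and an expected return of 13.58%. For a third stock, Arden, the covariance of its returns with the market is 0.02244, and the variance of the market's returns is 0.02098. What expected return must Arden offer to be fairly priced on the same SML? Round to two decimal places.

MRP = (13.58% − 9.55%) / (1.21 − 0.75) = 8.7609%
R_f = 9.55% − 0.75 × 8.7609% = 2.9793%
β_Arden = Cov / Var(R_m) = 0.02244 / 0.02098 = 1.0696
E(R_Arden) = R_f + β × MRP = 2.9793% + 1.0696 × 8.7609% = 12.35%

12.35%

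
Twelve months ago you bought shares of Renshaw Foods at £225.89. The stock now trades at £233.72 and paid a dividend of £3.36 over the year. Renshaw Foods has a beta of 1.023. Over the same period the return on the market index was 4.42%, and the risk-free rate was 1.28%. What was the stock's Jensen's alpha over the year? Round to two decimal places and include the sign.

+0.46%

Realised HPR = (P1 + D1 − P0) / P0 = (233.72 + 3.36 − 225.89) / 225.89 = 11.19 / 225.89 = 4.9537%
MRP = 4.42% − 1.28% = 3.14%
CAPM required = R_f + β·MRP = 1.28% + 1.023 × 3.14% = 4.49222%
α = realised − required = 4.9537% − 4.49222% = +0.46%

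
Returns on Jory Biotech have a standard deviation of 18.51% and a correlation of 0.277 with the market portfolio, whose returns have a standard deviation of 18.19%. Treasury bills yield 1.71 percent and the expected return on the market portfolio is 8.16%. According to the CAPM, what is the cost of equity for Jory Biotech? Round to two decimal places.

3.53%

β = ρ × σ_i / σ_m = 0.277 × 18.51% / 18.19% = 0.2819
MRP = 8.16% − 1.71% = 6.45%
E(R) = 1.71% + 0.2819 × 6.45% = 3.53%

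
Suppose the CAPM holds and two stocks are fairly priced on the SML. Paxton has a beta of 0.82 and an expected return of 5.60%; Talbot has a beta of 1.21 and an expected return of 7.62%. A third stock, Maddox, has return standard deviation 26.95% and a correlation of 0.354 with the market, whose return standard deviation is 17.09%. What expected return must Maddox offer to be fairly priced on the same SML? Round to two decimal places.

MRP = (7.62% − 5.60%) / (1.21 − 0.82) = 5.1795%
R_f = 5.60% − 0.82 × 5.1795% = 1.3528%
β_Maddox = ρ·σ_i/σ_m = 0.354 × 26.95 / 17.09 = 0.5582
E(R_Maddox) = R_f + β × MRP = 1.3528% + 0.5582 × 5.1795% = 4.24%

4.24%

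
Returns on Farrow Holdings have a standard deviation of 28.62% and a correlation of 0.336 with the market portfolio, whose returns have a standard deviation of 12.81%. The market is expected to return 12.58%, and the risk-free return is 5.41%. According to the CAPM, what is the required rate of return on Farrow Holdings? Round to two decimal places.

10.79%

β = ρ × σ_i / σ_m = 0.336 × 28.62% / 12.81% = 0.7507
MRP = 12.58% − 5.41% = 7.17%
E(R) = 5.41% + 0.7507 × 7.17% = 10.79%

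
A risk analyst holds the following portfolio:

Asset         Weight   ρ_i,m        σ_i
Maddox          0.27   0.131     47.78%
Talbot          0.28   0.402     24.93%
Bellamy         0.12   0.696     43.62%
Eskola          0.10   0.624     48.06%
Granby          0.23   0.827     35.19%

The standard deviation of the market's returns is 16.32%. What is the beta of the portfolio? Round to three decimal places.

1.093

β_Maddox = 0.131 × 47.78% / 16.32% = 0.3835
β_Talbot = 0.402 × 24.93% / 16.32% = 0.6141
β_Bellamy = 0.696 × 43.62% / 16.32% = 1.8603
β_Eskola = 0.624 × 48.06% / 16.32% = 1.8376
β_Granby = 0.827 × 35.19% / 16.32% = 1.7832
β_P = Σ w_i β_i = 0.27×0.3835 + 0.28×0.6141 + 0.12×1.8603 + 0.10×1.8376 + 0.23×1.7832 = 1.0926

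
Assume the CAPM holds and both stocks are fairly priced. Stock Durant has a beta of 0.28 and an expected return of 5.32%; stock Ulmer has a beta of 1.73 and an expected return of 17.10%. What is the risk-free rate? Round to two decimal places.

Both satisfy E(R) = R_f + β·MRP, so the slope of the SML is
MRP = (17.10% − 5.32%) / (1.73 − 0.28) = 11.78% / 1.45 = 8.1241%
R_f = E(R_Durant) − β_Durant·MRP = 5.32% − 0.28 × 8.1241% = 3.0453%

3.05%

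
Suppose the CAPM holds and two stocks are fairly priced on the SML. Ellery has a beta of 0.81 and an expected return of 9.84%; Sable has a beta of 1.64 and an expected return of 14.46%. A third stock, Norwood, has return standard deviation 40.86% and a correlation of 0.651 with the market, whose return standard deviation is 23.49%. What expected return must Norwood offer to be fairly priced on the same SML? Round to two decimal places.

11.63%

MRP = (14.46% − 9.84%) / (1.64 − 0.81) = 5.5663%
R_f = 9.84% − 0.81 × 5.5663% = 5.3313%
β_Norwood = ρ·σ_i/σ_m = 0.651 × 40.86 / 23.49 = 1.1324
E(R_Norwood) = R_f + β × MRP = 5.3313% + 1.1324 × 5.5663% = 11.63%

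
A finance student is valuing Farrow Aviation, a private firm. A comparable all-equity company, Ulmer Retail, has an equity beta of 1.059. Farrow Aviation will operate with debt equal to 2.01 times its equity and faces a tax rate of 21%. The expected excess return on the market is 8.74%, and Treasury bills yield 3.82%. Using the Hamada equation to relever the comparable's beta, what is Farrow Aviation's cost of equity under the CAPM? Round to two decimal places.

β_L = β_U × [1 + (1 − t)(D/E)] = 1.059 × [1 + (1 − 0.21) × 2.01]
    = 1.059 × [1 + 0.79 × 2.01] = 1.059 × 2.5879 = 2.7406
E(R) = R_f + β_L × MRP = 3.82% + 2.7406 × 8.74% = 27.77%

27.77%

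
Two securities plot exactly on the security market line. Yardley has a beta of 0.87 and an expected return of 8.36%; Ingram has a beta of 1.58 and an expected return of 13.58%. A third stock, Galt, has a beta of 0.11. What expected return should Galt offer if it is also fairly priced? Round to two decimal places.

MRP (SML slope) = (13.58% − 8.36%) / (1.58 − 0.87) = 5.22% / 0.71 = 7.3521%
R_f (intercept) = 8.36% − 0.87 × 7.3521% = 1.9637%
E(R_Galt) = R_f + β × MRP = 1.9637% + 0.11 × 7.3521% = 2.77%

2.77%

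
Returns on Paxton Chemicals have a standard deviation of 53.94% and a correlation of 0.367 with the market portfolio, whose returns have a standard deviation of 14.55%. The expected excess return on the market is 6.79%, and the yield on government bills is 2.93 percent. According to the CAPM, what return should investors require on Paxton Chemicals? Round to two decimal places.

β = ρ × σ_i / σ_m = 0.367 × 53.94% / 14.55% = 1.3605
E(R) = 2.93% + 1.3605 × 6.79% = 12.17%

12.17%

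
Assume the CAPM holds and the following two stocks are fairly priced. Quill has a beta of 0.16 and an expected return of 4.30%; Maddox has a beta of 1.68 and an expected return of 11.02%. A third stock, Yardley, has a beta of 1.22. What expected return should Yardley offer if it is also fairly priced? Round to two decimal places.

MRP (SML slope) = (11.02% − 4.30%) / (1.68 − 0.16) = 6.72% / 1.52 = 4.4211%
R_f (intercept) = 4.30% − 0.16 × 4.4211% = 3.5926%
E(R_Yardley) = R_f + β × MRP = 3.5926% + 1.22 × 4.4211% = 8.99%

8.99%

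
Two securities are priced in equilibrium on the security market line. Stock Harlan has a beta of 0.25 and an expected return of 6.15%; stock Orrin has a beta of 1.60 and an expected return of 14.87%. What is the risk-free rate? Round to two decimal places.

4.54%

Both satisfy E(R) = R_f + β·MRP, so the slope of the SML is
MRP = (14.87% − 6.15%) / (1.60 − 0.25) = 8.72% / 1.35 = 6.4593%
R_f = E(R_Harlan) − β_Harlan·MRP = 6.15% − 0.25 × 6.4593% = 4.5352%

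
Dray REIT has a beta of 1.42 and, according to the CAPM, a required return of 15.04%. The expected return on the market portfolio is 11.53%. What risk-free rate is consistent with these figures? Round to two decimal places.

E(R) = R_f + β(E(R_m) − R_f) = R_f(1 − β) + β·E(R_m)
15.04% = R_f × (1 − 1.42) + 1.42 × 11.53%
15.04% = R_f × -0.42 + 16.3726%
R_f = (15.04% − 16.3726%) / -0.42 = 3.17%

3.17%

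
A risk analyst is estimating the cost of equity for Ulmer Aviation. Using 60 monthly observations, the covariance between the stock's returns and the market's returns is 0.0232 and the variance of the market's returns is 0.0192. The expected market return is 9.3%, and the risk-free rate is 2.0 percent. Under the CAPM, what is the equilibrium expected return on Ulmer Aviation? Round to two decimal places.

β = Cov(R_i, R_m) / Var(R_m) = 0.0232 / 0.0192 = 1.2083
MRP = 9.3% − 2.0% = 7.30%
E(R) = R_f + β × MRP = 2.0% + 1.2083 × 7.3% = 10.82%

10.82%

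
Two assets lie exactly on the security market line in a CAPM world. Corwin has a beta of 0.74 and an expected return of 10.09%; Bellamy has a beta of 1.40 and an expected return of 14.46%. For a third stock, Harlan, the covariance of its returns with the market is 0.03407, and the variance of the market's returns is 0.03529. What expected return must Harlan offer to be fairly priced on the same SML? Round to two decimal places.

MRP = (14.46% − 10.09%) / (1.40 − 0.74) = 6.6212%
R_f = 10.09% − 0.74 × 6.6212% = 5.1903%
β_Harlan = Cov / Var(R_m) = 0.03407 / 0.03529 = 0.9654
E(R_Harlan) = R_f + β × MRP = 5.1903% + 0.9654 × 6.6212% = 11.58%

11.58%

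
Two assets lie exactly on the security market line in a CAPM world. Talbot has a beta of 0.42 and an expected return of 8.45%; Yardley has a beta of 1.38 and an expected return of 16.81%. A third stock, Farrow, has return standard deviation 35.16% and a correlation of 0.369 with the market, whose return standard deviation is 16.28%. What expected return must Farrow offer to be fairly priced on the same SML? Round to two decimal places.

MRP = (16.81% − 8.45%) / (1.38 − 0.42) = 8.7083%
R_f = 8.45% − 0.42 × 8.7083% = 4.7925%
β_Farrow = ρ·σ_i/σ_m = 0.369 × 35.16 / 16.28 = 0.7969
E(R_Farrow) = R_f + β × MRP = 4.7925% + 0.7969 × 8.7083% = 11.73%

11.73%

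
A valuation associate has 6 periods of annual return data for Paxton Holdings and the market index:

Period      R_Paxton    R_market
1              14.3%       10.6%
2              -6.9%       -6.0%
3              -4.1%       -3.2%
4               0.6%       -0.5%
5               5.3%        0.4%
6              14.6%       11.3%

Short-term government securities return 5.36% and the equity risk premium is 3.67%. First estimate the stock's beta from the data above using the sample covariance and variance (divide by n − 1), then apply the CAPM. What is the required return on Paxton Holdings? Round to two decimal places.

Mean R_i = (14.3 − 6.9 − 4.1 + 0.6 + 5.3 + 14.6) / 6 = 3.9667%
Mean R_m = (10.6 − 6.0 − 3.2 − 0.5 + 0.4 + 11.3) / 6 = 2.1000%
Σ(R_i − R̄_i)(R_m − R̄_m) = 322.9200  ⇒  Cov = 322.9200 / 5 = 64.5840
Σ(R_m − R̄_m)² = 260.2400  ⇒  Var(R_m) = 260.2400 / 5 = 52.0480
β = Cov / Var(R_m) = 64.5840 / 52.0480 = 1.2409
E(R) = R_f + β × MRP = 5.36% + 1.2409 × 3.67% = 9.91%

9.91%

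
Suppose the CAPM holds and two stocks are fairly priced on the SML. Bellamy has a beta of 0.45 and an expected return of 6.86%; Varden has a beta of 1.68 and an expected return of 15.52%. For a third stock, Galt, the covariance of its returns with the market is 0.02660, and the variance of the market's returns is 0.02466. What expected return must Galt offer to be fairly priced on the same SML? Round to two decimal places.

MRP = (15.52% − 6.86%) / (1.68 − 0.45) = 7.0407%
R_f = 6.86% − 0.45 × 7.0407% = 3.6917%
β_Galt = Cov / Var(R_m) = 0.02660 / 0.02466 = 1.0787
E(R_Galt) = R_f + β × MRP = 3.6917% + 1.0787 × 7.0407% = 11.29%

11.29%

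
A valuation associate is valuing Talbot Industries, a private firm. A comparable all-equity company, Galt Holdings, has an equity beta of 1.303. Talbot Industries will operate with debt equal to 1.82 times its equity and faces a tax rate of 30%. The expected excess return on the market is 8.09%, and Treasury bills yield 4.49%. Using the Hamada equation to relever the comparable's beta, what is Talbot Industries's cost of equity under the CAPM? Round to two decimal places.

β_L = β_U × [1 + (1 − t)(D/E)] = 1.303 × [1 + (1 − 0.30) × 1.82]
    = 1.303 × [1 + 0.70 × 1.82] = 1.303 × 2.2740 = 2.9630
E(R) = R_f + β_L × MRP = 4.49% + 2.9630 × 8.09% = 28.46%

28.46%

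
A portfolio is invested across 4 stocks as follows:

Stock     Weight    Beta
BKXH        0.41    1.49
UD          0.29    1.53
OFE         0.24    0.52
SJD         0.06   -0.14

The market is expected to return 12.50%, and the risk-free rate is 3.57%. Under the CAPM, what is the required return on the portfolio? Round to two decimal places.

14.03%

β_P = Σ w_i β_i = 0.41×1.49 + 0.29×1.53 + 0.24×0.52 + 0.06×-0.14 = 1.1710
MRP = 12.50% − 3.57% = 8.93%
E(R_P) = R_f + β_P × MRP = 3.57% + 1.1710 × 8.93% = 14.03%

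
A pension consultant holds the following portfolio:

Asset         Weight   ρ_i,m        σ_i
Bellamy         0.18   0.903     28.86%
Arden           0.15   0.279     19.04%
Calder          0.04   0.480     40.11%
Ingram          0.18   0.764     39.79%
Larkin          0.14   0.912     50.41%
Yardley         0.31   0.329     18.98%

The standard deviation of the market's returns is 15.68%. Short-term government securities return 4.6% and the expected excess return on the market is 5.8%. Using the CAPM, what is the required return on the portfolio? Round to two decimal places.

12.04%

β_Bellamy = 0.903 × 28.86% / 15.68% = 1.6620
β_Arden = 0.279 × 19.04% / 15.68% = 0.3388
β_Calder = 0.480 × 40.11% / 15.68% = 1.2279
β_Ingram = 0.764 × 39.79% / 15.68% = 1.9387
β_Larkin = 0.912 × 50.41% / 15.68% = 2.9320
β_Yardley = 0.329 × 18.98% / 15.68% = 0.3982
β_P = Σ w_i β_i = 0.18×1.6620 + 0.15×0.3388 + 0.04×1.2279 + 0.18×1.9387 + 0.14×2.9320 + 0.31×0.3982 = 1.2820
E(R_P) = R_f + β_P × MRP = 4.6% + 1.2820 × 5.8% = 12.04%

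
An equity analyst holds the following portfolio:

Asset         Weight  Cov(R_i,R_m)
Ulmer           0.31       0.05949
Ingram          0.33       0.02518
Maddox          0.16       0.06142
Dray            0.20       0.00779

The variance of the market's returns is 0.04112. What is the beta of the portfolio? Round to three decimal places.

β_Ulmer = 0.05949 / 0.04112 = 1.4467
β_Ingram = 0.02518 / 0.04112 = 0.6124
β_Maddox = 0.06142 / 0.04112 = 1.4937
β_Dray = 0.00779 / 0.04112 = 0.1894
β_P = Σ w_i β_i = 0.31×1.4467 + 0.33×0.6124 + 0.16×1.4937 + 0.20×0.1894 = 0.9274

0.927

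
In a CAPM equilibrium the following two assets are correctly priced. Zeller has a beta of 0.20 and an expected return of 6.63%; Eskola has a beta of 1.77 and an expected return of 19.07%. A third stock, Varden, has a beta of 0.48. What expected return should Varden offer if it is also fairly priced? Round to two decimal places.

8.85%

MRP (SML slope) = (19.07% − 6.63%) / (1.77 − 0.20) = 12.44% / 1.57 = 7.9236%
R_f (intercept) = 6.63% − 0.20 × 7.9236% = 5.0453%
E(R_Varden) = R_f + β × MRP = 5.0453% + 0.48 × 7.9236% = 8.85%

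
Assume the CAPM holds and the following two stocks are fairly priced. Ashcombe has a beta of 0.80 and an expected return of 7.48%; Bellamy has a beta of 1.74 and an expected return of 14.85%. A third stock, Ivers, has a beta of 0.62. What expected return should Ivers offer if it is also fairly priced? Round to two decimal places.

6.07%

MRP (SML slope) = (14.85% − 7.48%) / (1.74 − 0.80) = 7.37% / 0.94 = 7.8404%
R_f (intercept) = 7.48% − 0.80 × 7.8404% = 1.2077%
E(R_Ivers) = R_f + β × MRP = 1.2077% + 0.62 × 7.8404% = 6.07%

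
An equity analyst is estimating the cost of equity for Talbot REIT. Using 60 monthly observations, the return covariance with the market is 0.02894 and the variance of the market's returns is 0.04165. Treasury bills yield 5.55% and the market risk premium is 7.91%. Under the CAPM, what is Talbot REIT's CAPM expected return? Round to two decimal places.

β = Cov(R_i, R_m) / Var(R_m) = 0.02894 / 0.04165 = 0.6948
E(R) = R_f + β × MRP = 5.55% + 0.6948 × 7.91% = 11.05%

11.05%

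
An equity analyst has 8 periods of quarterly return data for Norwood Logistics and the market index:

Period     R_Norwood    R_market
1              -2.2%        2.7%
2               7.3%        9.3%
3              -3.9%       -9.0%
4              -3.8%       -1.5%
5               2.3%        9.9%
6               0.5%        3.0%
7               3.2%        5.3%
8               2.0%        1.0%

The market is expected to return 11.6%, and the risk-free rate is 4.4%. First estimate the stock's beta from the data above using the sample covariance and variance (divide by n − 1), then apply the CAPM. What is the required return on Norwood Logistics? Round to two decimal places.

Mean R_i = (-2.2 + 7.3 − 3.9 − 3.8 + 2.3 + 0.5 + 3.2 + 2.0) / 8 = 0.6750%
Mean R_m = (2.7 + 9.3 − 9.0 − 1.5 + 9.9 + 3.0 + 5.3 + 1.0) / 8 = 2.5875%
Σ(R_i − R̄_i)(R_m − R̄_m) = 132.0075  ⇒  Cov = 132.0075 / 7 = 18.8582
Σ(R_m − R̄_m)² = 259.5688  ⇒  Var(R_m) = 259.5688 / 7 = 37.0813
β = Cov / Var(R_m) = 18.8582 / 37.0813 = 0.5086
MRP = 11.6% − 4.4% = 7.20%
E(R) = R_f + β × MRP = 4.4% + 0.5086 × 7.2% = 8.06%

8.06%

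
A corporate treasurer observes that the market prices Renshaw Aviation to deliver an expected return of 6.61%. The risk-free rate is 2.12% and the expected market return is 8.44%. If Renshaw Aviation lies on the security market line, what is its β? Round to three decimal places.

0.710

MRP = 8.44% − 2.12% = 6.32%
β = (E(R) − R_f) / MRP = (6.61% − 2.12%) / 6.32% = 4.49% / 6.32% = 0.710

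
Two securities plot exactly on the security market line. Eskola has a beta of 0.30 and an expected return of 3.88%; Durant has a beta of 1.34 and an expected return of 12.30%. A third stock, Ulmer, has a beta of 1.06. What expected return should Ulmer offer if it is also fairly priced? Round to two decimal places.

MRP (SML slope) = (12.30% − 3.88%) / (1.34 − 0.30) = 8.42% / 1.04 = 8.0962%
R_f (intercept) = 3.88% − 0.30 × 8.0962% = 1.4511%
E(R_Ulmer) = R_f + β × MRP = 1.4511% + 1.06 × 8.0962% = 10.03%

10.03%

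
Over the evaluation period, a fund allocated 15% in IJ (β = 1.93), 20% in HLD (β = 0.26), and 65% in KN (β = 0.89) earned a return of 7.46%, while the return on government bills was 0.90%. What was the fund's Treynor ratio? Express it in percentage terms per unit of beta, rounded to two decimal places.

β_P = 0.15×1.93 + 0.20×0.26 + 0.65×0.89 = 0.9200
Treynor = (R_P − R_f) / β_P = (7.46% − 0.90%) / 0.9200 = 6.56% / 0.9200 = 7.13%

7.13%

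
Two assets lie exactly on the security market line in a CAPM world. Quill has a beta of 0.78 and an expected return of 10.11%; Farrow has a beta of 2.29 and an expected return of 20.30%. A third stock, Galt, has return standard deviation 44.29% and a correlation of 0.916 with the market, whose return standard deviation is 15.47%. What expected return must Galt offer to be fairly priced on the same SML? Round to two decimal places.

22.54%

MRP = (20.30% − 10.11%) / (2.29 − 0.78) = 6.7483%
R_f = 10.11% − 0.78 × 6.7483% = 4.8463%
β_Galt = ρ·σ_i/σ_m = 0.916 × 44.29 / 15.47 = 2.6225
E(R_Galt) = R_f + β × MRP = 4.8463% + 2.6225 × 6.7483% = 22.54%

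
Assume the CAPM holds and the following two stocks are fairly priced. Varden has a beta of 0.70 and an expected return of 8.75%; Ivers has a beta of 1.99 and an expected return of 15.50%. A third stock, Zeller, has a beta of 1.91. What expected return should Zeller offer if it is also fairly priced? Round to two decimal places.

MRP (SML slope) = (15.50% − 8.75%) / (1.99 − 0.70) = 6.75% / 1.29 = 5.2326%
R_f (intercept) = 8.75% − 0.70 × 5.2326% = 5.0872%
E(R_Zeller) = R_f + β × MRP = 5.0872% + 1.91 × 5.2326% = 15.08%

15.08%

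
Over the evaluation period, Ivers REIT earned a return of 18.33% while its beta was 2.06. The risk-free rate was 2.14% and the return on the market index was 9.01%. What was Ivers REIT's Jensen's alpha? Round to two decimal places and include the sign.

+2.04%

Market excess return = 9.01% − 2.14% = 6.87%
CAPM benchmark = R_f + β(R_m − R_f) = 2.14% + 2.06 × 6.87% = 16.2922%
α = actual − benchmark = 18.33% − 16.2922% = +2.04%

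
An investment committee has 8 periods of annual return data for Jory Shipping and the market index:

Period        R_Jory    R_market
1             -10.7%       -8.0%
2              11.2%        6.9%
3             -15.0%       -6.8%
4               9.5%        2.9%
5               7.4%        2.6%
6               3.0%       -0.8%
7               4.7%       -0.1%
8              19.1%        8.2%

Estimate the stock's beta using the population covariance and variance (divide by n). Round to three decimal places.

1.881

Mean R_i = (-10.7 + 11.2 − 15.0 + 9.5 + 7.4 + 3.0 + 4.7 + 19.1) / 8 = 3.6500%
Mean R_m = (-8.0 + 6.9 − 6.8 + 2.9 + 2.6 − 0.8 − 0.1 + 8.2) / 8 = 0.6125%
Σ(R_i − R̄_i)(R_m − R̄_m) = 447.5350  ⇒  Cov = 447.5350 / 8 = 55.9419
Σ(R_m − R̄_m)² = 237.9088  ⇒  Var(R_m) = 237.9088 / 8 = 29.7386
β = Cov / Var(R_m) = 55.9419 / 29.7386 = 1.8811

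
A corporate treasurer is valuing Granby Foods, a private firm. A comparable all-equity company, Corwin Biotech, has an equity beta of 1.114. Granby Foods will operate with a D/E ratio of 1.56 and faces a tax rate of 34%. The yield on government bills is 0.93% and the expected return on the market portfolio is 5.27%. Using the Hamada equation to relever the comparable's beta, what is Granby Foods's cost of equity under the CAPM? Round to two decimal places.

10.74%

β_L = β_U × [1 + (1 − t)(D/E)] = 1.114 × [1 + (1 − 0.34) × 1.56]
    = 1.114 × [1 + 0.66 × 1.56] = 1.114 × 2.0296 = 2.2610
MRP = 5.27% − 0.93% = 4.34%
E(R) = R_f + β_L × MRP = 0.93% + 2.2610 × 4.34% = 10.74%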